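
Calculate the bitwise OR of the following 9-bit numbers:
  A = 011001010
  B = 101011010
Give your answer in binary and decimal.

Apply | to each column (1 where either bit is 1):
  011001010
| 101011010
-----------
  111011010

Answer: 111011010 (474)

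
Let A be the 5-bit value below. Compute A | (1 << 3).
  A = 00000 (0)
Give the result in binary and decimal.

Mask = 1 << 3 = 01000
Bit 3 of A is 0, so OR-ing with the mask flips it to 1.
  00000
| 01000
-------
  01000

Answer: 01000 (8)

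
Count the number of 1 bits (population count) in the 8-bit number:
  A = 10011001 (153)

10011001
1-bits at positions (from bit 0 = LSB): 0, 3, 4, 7
Count = 4

Answer: 4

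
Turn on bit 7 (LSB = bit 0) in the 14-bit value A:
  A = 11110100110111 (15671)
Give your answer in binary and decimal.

Mask = 1 << 7 = 00000010000000
Bit 7 of A is 0, so OR-ing with the mask flips it to 1.
  11110100110111
| 00000010000000
----------------
  11110110110111

Answer: 11110110110111 (15799)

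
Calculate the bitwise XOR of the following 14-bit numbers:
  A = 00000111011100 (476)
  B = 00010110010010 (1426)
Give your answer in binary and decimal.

Apply ^ to each column (1 where bits differ):
  00000111011100
^ 00010110010010
----------------
  00010001001110

Answer: 00010001001110 (1102)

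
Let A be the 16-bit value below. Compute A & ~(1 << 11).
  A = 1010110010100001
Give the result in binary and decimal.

Mask = ~(1 << 11) = 1111011111111111
Bit 11 of A is 1, so AND-ing with the mask clears it to 0.
  1010110010100001
& 1111011111111111
------------------
  1010010010100001

Answer: 1010010010100001 (42145)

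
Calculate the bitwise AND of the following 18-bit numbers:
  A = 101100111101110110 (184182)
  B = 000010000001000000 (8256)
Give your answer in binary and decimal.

Apply & to each column (1 only where both bits are 1):
  101100111101110110
& 000010000001000000
--------------------
  000000000001000000

Answer: 000000000001000000 (64)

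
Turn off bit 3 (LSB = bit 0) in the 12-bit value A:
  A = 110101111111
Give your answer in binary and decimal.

Mask = ~(1 << 3) = 111111110111
Bit 3 of A is 1, so AND-ing with the mask clears it to 0.
  110101111111
& 111111110111
--------------
  110101110111

Answer: 110101110111 (3447)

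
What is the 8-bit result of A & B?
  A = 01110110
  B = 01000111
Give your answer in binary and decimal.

Apply & to each column (1 only where both bits are 1):
  01110110
& 01000111
----------
  01000110

Answer: 01000110 (70)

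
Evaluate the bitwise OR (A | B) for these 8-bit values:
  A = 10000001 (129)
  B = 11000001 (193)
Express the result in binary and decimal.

Apply | to each column (1 where either bit is 1):
  10000001
| 11000001
----------
  11000001

Answer: 11000001 (193)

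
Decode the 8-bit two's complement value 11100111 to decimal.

MSB is 1, so the value is negative. Find the magnitude:
1. Invert bits:  00011000
2. Add 1:        00011001  = 25
3. Apply sign:   -25

Answer: -25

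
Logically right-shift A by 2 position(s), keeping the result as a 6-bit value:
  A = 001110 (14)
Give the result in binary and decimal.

Logical shift right by 2: drop the bottom 2 bit(s), prepend 2 zero(s) on the left.
  001110  ->  keep [0011], discard [10], prepend 00
= 000011

Answer: 000011 (3)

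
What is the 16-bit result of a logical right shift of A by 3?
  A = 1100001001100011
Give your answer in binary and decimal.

Logical shift right by 3: drop the bottom 3 bit(s), prepend 3 zero(s) on the left.
  1100001001100011  ->  keep [1100001001100], discard [011], prepend 000
= 0001100001001100

Answer: 0001100001001100 (6220)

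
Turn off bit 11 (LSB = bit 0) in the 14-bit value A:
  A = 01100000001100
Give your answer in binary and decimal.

Mask = ~(1 << 11) = 11011111111111
Bit 11 of A is 1, so AND-ing with the mask clears it to 0.
  01100000001100
& 11011111111111
----------------
  01000000001100

Answer: 01000000001100 (4108)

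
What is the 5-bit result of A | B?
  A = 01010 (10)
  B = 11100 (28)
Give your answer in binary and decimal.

Apply | to each column (1 where either bit is 1):
  01010
| 11100
-------
  11110

Answer: 11110 (30)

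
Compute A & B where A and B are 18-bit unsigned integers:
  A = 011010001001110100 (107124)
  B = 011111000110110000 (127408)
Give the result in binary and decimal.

Apply & to each column (1 only where both bits are 1):
  011010001001110100
& 011111000110110000
--------------------
  011010000000110000

Answer: 011010000000110000 (106544)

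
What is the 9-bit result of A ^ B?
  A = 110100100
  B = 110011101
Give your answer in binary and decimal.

Apply ^ to each column (1 where bits differ):
  110100100
^ 110011101
-----------
  000111001

Answer: 000111001 (57)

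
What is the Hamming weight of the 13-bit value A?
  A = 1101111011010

1101111011010
1-bits at positions (from bit 0 = LSB): 1, 3, 4, 6, 7, 8, 9, 11, 12
Count = 9

Answer: 9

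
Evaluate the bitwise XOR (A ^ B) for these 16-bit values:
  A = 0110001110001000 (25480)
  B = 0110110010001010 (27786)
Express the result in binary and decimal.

Apply ^ to each column (1 where bits differ):
  0110001110001000
^ 0110110010001010
------------------
  0000111100000010

Answer: 0000111100000010 (3842)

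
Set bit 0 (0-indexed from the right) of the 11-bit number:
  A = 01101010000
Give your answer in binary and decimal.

Mask = 1 << 0 = 00000000001
Bit 0 of A is 0, so OR-ing with the mask flips it to 1.
  01101010000
| 00000000001
-------------
  01101010001

Answer: 01101010001 (849)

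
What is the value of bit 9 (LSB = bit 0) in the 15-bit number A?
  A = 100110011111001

Bit 9 is the 10th from the right.
  100110011111001
       ^
That bit is 0.

Answer: 0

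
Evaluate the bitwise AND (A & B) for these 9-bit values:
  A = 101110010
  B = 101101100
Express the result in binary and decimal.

Apply & to each column (1 only where both bits are 1):
  101110010
& 101101100
-----------
  101100000

Answer: 101100000 (352)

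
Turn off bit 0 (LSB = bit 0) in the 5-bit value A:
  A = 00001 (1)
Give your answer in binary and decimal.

Mask = ~(1 << 0) = 11110
Bit 0 of A is 1, so AND-ing with the mask clears it to 0.
  00001
& 11110
-------
  00000

Answer: 00000 (0)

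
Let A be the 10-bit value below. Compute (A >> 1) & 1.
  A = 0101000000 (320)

Bit 1 is the 2nd from the right.
  0101000000
          ^
That bit is 0.

Answer: 0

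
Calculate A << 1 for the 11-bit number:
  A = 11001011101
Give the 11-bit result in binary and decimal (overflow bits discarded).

Shift left by 1: drop the top 1 bit(s), append 1 zero(s) on the right.
  11001011101  ->  discard [1], keep [1001011101], append 0
= 10010111010

Answer: 10010111010 (1210)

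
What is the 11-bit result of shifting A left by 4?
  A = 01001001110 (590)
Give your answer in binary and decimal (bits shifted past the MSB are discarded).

Shift left by 4: drop the top 4 bit(s), append 4 zero(s) on the right.
  01001001110  ->  discard [0100], keep [1001110], append 0000
= 10011100000

Answer: 10011100000 (1248)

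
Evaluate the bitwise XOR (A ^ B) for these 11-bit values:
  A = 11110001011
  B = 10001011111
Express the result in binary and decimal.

Apply ^ to each column (1 where bits differ):
  11110001011
^ 10001011111
-------------
  01111010100

Answer: 01111010100 (980)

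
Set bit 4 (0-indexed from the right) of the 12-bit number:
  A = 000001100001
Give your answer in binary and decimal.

Mask = 1 << 4 = 000000010000
Bit 4 of A is 0, so OR-ing with the mask flips it to 1.
  000001100001
| 000000010000
--------------
  000001110001

Answer: 000001110001 (113)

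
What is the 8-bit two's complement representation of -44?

1. Binary of +44:  00101100
2. Invert bits:     11010011
3. Add 1:           11010100

Answer: 11010100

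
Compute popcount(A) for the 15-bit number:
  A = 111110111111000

111110111111000
1-bits at positions (from bit 0 = LSB): 3, 4, 5, 6, 7, 8, 10, 11, 12, 13, 14
Count = 11

Answer: 11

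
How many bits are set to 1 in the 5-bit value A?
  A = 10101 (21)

10101
1-bits at positions (from bit 0 = LSB): 0, 2, 4
Count = 3

Answer: 3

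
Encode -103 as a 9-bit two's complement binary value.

1. Binary of +103:  001100111
2. Invert bits:     110011000
3. Add 1:           110011001

Answer: 110011001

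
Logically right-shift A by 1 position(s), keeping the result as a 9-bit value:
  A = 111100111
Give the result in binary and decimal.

Logical shift right by 1: drop the bottom 1 bit(s), prepend 1 zero(s) on the left.
  111100111  ->  keep [11110011], discard [1], prepend 0
= 011110011

Answer: 011110011 (243)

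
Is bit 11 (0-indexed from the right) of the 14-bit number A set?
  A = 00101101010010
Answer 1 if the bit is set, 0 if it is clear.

Bit 11 is the 12th from the right.
  00101101010010
    ^
That bit is 1.

Answer: 1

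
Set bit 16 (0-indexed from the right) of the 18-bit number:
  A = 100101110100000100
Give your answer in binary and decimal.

Mask = 1 << 16 = 010000000000000000
Bit 16 of A is 0, so OR-ing with the mask flips it to 1.
  100101110100000100
| 010000000000000000
--------------------
  110101110100000100

Answer: 110101110100000100 (220420)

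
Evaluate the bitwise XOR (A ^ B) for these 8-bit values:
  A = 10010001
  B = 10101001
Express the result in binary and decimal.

Apply ^ to each column (1 where bits differ):
  10010001
^ 10101001
----------
  00111000

Answer: 00111000 (56)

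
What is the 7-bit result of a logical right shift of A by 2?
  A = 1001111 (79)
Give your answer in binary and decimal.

Logical shift right by 2: drop the bottom 2 bit(s), prepend 2 zero(s) on the left.
  1001111  ->  keep [10011], discard [11], prepend 00
= 0010011

Answer: 0010011 (19)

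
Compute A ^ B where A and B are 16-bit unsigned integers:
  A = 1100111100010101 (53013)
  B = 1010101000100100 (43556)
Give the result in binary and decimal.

Apply ^ to each column (1 where bits differ):
  1100111100010101
^ 1010101000100100
------------------
  0110010100110001

Answer: 0110010100110001 (25905)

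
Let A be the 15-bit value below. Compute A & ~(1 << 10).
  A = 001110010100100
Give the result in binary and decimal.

Mask = ~(1 << 10) = 111101111111111
Bit 10 of A is 1, so AND-ing with the mask clears it to 0.
  001110010100100
& 111101111111111
-----------------
  001100010100100

Answer: 001100010100100 (6308)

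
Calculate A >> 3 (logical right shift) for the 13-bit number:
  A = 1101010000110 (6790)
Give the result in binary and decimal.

Logical shift right by 3: drop the bottom 3 bit(s), prepend 3 zero(s) on the left.
  1101010000110  ->  keep [1101010000], discard [110], prepend 000
= 0001101010000

Answer: 0001101010000 (848)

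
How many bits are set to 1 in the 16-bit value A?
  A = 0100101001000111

0100101001000111
1-bits at positions (from bit 0 = LSB): 0, 1, 2, 6, 9, 11, 14
Count = 7

Answer: 7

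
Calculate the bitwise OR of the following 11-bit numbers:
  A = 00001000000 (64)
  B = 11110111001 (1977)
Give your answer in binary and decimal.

Apply | to each column (1 where either bit is 1):
  00001000000
| 11110111001
-------------
  11111111001

Answer: 11111111001 (2041)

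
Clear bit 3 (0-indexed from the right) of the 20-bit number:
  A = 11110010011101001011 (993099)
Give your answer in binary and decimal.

Mask = ~(1 << 3) = 11111111111111110111
Bit 3 of A is 1, so AND-ing with the mask clears it to 0.
  11110010011101001011
& 11111111111111110111
----------------------
  11110010011101000011

Answer: 11110010011101000011 (993091)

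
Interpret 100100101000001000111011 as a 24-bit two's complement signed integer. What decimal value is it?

MSB is 1, so the value is negative. Find the magnitude:
1. Invert bits:  011011010111110111000100
2. Add 1:        011011010111110111000101  = 7175621
3. Apply sign:   -7175621

Answer: -7175621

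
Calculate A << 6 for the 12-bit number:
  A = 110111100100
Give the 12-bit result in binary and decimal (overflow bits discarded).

Shift left by 6: drop the top 6 bit(s), append 6 zero(s) on the right.
  110111100100  ->  discard [110111], keep [100100], append 000000
= 100100000000

Answer: 100100000000 (2304)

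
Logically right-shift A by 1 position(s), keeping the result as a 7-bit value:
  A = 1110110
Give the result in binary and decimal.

Logical shift right by 1: drop the bottom 1 bit(s), prepend 1 zero(s) on the left.
  1110110  ->  keep [111011], discard [0], prepend 0
= 0111011

Answer: 0111011 (59)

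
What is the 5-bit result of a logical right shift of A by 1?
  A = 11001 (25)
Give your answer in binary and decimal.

Logical shift right by 1: drop the bottom 1 bit(s), prepend 1 zero(s) on the left.
  11001  ->  keep [1100], discard [1], prepend 0
= 01100

Answer: 01100 (12)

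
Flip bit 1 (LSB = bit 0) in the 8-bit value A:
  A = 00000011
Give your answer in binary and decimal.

Mask = 1 << 1 = 00000010
Bit 1 of A is 1; XOR with the mask flips it to 0.
  00000011
^ 00000010
----------
  00000001

Answer: 00000001 (1)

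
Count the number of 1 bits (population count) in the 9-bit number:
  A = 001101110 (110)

001101110
1-bits at positions (from bit 0 = LSB): 1, 2, 3, 5, 6
Count = 5

Answer: 5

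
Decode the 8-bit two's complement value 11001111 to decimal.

MSB is 1, so the value is negative. Find the magnitude:
1. Invert bits:  00110000
2. Add 1:        00110001  = 49
3. Apply sign:   -49

Answer: -49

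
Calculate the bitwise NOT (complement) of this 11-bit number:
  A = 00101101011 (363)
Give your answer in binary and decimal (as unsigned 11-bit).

Flip each bit (0->1, 1->0):
  00101101011
  11010010100

Answer: 11010010100 (1684)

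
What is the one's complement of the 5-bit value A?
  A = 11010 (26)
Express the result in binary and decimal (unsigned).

Flip each bit (0->1, 1->0):
  11010
  00101

Answer: 00101 (5)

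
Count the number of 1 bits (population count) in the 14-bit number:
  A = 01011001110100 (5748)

01011001110100
1-bits at positions (from bit 0 = LSB): 2, 4, 5, 6, 9, 10, 12
Count = 7

Answer: 7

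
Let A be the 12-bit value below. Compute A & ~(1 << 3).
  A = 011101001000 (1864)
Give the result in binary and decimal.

Mask = ~(1 << 3) = 111111110111
Bit 3 of A is 1, so AND-ing with the mask clears it to 0.
  011101001000
& 111111110111
--------------
  011101000000

Answer: 011101000000 (1856)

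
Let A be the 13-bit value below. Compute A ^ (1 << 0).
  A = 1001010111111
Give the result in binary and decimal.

Mask = 1 << 0 = 0000000000001
Bit 0 of A is 1; XOR with the mask flips it to 0.
  1001010111111
^ 0000000000001
---------------
  1001010111110

Answer: 1001010111110 (4798)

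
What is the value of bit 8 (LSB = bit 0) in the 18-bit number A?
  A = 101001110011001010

Bit 8 is the 9th from the right.
  101001110011001010
           ^
That bit is 0.

Answer: 0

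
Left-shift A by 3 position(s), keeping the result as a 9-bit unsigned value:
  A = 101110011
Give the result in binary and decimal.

Shift left by 3: drop the top 3 bit(s), append 3 zero(s) on the right.
  101110011  ->  discard [101], keep [110011], append 000
= 110011000

Answer: 110011000 (408)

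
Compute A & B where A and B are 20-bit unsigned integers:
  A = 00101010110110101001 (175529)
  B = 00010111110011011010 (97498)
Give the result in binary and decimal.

Apply & to each column (1 only where both bits are 1):
  00101010110110101001
& 00010111110011011010
----------------------
  00000010110010001000

Answer: 00000010110010001000 (11400)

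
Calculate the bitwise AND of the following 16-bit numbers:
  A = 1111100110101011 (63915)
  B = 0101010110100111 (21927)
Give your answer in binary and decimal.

Apply & to each column (1 only where both bits are 1):
  1111100110101011
& 0101010110100111
------------------
  0101000110100011

Answer: 0101000110100011 (20899)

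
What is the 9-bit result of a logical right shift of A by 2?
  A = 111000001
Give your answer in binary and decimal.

Logical shift right by 2: drop the bottom 2 bit(s), prepend 2 zero(s) on the left.
  111000001  ->  keep [1110000], discard [01], prepend 00
= 001110000

Answer: 001110000 (112)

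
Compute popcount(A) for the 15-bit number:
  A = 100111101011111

100111101011111
1-bits at positions (from bit 0 = LSB): 0, 1, 2, 3, 4, 6, 8, 9, 10, 11, 14
Count = 11

Answer: 11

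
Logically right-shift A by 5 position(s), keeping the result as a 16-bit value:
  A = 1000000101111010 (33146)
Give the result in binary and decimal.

Logical shift right by 5: drop the bottom 5 bit(s), prepend 5 zero(s) on the left.
  1000000101111010  ->  keep [10000001011], discard [11010], prepend 00000
= 0000010000001011

Answer: 0000010000001011 (1035)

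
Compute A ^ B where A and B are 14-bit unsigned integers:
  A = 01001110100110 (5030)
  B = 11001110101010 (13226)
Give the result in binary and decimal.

Apply ^ to each column (1 where bits differ):
  01001110100110
^ 11001110101010
----------------
  10000000001100

Answer: 10000000001100 (8204)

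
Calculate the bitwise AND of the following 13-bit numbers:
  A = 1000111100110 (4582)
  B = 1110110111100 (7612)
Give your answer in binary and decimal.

Apply & to each column (1 only where both bits are 1):
  1000111100110
& 1110110111100
---------------
  1000110100100

Answer: 1000110100100 (4516)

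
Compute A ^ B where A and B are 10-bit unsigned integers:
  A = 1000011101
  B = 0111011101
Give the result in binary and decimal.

Apply ^ to each column (1 where bits differ):
  1000011101
^ 0111011101
------------
  1111000000

Answer: 1111000000 (960)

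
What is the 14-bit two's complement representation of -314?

1. Binary of +314:  00000100111010
2. Invert bits:     11111011000101
3. Add 1:           11111011000110

Answer: 11111011000110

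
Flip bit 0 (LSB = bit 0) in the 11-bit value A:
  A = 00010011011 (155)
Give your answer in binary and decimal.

Mask = 1 << 0 = 00000000001
Bit 0 of A is 1; XOR with the mask flips it to 0.
  00010011011
^ 00000000001
-------------
  00010011010

Answer: 00010011010 (154)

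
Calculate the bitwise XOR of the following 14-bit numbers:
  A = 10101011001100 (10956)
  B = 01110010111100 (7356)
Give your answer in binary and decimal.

Apply ^ to each column (1 where bits differ):
  10101011001100
^ 01110010111100
----------------
  11011001110000

Answer: 11011001110000 (13936)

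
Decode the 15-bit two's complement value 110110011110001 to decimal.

MSB is 1, so the value is negative. Find the magnitude:
1. Invert bits:  001001100001110
2. Add 1:        001001100001111  = 4879
3. Apply sign:   -4879

Answer: -4879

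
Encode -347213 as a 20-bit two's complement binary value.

1. Binary of +347213:  01010100110001001101
2. Invert bits:     10101011001110110010
3. Add 1:           10101011001110110011

Answer: 10101011001110110011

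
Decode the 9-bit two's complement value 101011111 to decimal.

MSB is 1, so the value is negative. Find the magnitude:
1. Invert bits:  010100000
2. Add 1:        010100001  = 161
3. Apply sign:   -161

Answer: -161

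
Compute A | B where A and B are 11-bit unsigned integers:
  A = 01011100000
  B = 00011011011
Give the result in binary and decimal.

Apply | to each column (1 where either bit is 1):
  01011100000
| 00011011011
-------------
  01011111011

Answer: 01011111011 (763)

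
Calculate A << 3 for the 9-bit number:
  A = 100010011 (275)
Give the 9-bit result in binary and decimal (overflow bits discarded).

Shift left by 3: drop the top 3 bit(s), append 3 zero(s) on the right.
  100010011  ->  discard [100], keep [010011], append 000
= 010011000

Answer: 010011000 (152)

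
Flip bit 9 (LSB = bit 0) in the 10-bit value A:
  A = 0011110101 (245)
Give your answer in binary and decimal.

Mask = 1 << 9 = 1000000000
Bit 9 of A is 0; XOR with the mask flips it to 1.
  0011110101
^ 1000000000
------------
  1011110101

Answer: 1011110101 (757)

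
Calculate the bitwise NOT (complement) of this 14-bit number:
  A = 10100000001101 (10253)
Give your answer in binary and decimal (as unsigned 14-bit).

Flip each bit (0->1, 1->0):
  10100000001101
  01011111110010

Answer: 01011111110010 (6130)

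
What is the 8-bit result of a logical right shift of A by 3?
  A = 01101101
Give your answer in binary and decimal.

Logical shift right by 3: drop the bottom 3 bit(s), prepend 3 zero(s) on the left.
  01101101  ->  keep [01101], discard [101], prepend 000
= 00001101

Answer: 00001101 (13)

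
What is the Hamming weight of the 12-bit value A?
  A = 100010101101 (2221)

100010101101
1-bits at positions (from bit 0 = LSB): 0, 2, 3, 5, 7, 11
Count = 6

Answer: 6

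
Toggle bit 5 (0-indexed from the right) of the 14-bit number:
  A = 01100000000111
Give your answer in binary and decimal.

Mask = 1 << 5 = 00000000100000
Bit 5 of A is 0; XOR with the mask flips it to 1.
  01100000000111
^ 00000000100000
----------------
  01100000100111

Answer: 01100000100111 (6183)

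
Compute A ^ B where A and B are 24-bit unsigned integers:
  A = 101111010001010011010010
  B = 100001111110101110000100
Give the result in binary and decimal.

Apply ^ to each column (1 where bits differ):
  101111010001010011010010
^ 100001111110101110000100
--------------------------
  001110101111111101010110

Answer: 001110101111111101010110 (3866454)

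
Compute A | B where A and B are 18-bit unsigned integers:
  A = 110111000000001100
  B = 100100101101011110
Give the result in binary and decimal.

Apply | to each column (1 where either bit is 1):
  110111000000001100
| 100100101101011110
--------------------
  110111101101011110

Answer: 110111101101011110 (228190)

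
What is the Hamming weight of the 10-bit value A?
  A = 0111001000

0111001000
1-bits at positions (from bit 0 = LSB): 3, 6, 7, 8
Count = 4

Answer: 4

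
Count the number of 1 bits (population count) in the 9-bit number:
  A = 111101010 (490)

111101010
1-bits at positions (from bit 0 = LSB): 1, 3, 5, 6, 7, 8
Count = 6

Answer: 6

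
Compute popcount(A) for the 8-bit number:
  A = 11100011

11100011
1-bits at positions (from bit 0 = LSB): 0, 1, 5, 6, 7
Count = 5

Answer: 5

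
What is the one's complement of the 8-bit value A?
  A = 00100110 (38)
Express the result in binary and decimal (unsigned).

Flip each bit (0->1, 1->0):
  00100110
  11011001

Answer: 11011001 (217)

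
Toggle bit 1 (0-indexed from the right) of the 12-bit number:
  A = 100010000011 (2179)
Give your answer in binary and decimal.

Mask = 1 << 1 = 000000000010
Bit 1 of A is 1; XOR with the mask flips it to 0.
  100010000011
^ 000000000010
--------------
  100010000001

Answer: 100010000001 (2177)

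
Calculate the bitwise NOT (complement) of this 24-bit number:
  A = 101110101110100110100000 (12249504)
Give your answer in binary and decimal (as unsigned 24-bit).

Flip each bit (0->1, 1->0):
  101110101110100110100000
  010001010001011001011111

Answer: 010001010001011001011111 (4527711)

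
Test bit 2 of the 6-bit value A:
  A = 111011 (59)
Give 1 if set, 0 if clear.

Bit 2 is the 3rd from the right.
  111011
     ^
That bit is 0.

Answer: 0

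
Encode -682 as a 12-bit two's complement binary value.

1. Binary of +682:  001010101010
2. Invert bits:     110101010101
3. Add 1:           110101010110

Answer: 110101010110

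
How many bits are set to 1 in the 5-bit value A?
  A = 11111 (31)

11111
1-bits at positions (from bit 0 = LSB): 0, 1, 2, 3, 4
Count = 5

Answer: 5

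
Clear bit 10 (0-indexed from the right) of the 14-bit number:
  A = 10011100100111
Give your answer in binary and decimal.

Mask = ~(1 << 10) = 11101111111111
Bit 10 of A is 1, so AND-ing with the mask clears it to 0.
  10011100100111
& 11101111111111
----------------
  10001100100111

Answer: 10001100100111 (8999)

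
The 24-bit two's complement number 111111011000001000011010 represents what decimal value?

MSB is 1, so the value is negative. Find the magnitude:
1. Invert bits:  000000100111110111100101
2. Add 1:        000000100111110111100110  = 163302
3. Apply sign:   -163302

Answer: -163302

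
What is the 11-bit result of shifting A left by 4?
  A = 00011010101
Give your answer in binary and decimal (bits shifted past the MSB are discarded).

Shift left by 4: drop the top 4 bit(s), append 4 zero(s) on the right.
  00011010101  ->  discard [0001], keep [1010101], append 0000
= 10101010000

Answer: 10101010000 (1360)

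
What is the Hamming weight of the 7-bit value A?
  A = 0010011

0010011
1-bits at positions (from bit 0 = LSB): 0, 1, 4
Count = 3

Answer: 3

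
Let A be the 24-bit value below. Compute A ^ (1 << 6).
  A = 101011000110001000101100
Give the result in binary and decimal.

Mask = 1 << 6 = 000000000000000001000000
Bit 6 of A is 0; XOR with the mask flips it to 1.
  101011000110001000101100
^ 000000000000000001000000
--------------------------
  101011000110001001101100

Answer: 101011000110001001101100 (11297388)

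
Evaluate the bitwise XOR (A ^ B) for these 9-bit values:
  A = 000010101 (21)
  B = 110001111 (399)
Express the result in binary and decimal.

Apply ^ to each column (1 where bits differ):
  000010101
^ 110001111
-----------
  110011010

Answer: 110011010 (410)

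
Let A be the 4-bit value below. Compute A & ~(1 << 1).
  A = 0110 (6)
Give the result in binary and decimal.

Mask = ~(1 << 1) = 1101
Bit 1 of A is 1, so AND-ing with the mask clears it to 0.
  0110
& 1101
------
  0100

Answer: 0100 (4)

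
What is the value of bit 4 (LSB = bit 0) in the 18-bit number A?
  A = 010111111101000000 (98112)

Bit 4 is the 5th from the right.
  010111111101000000
               ^
That bit is 0.

Answer: 0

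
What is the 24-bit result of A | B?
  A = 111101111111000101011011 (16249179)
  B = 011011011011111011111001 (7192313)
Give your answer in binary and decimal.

Apply | to each column (1 where either bit is 1):
  111101111111000101011011
| 011011011011111011111001
--------------------------
  111111111111111111111011

Answer: 111111111111111111111011 (16777211)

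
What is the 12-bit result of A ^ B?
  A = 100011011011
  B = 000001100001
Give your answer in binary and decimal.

Apply ^ to each column (1 where bits differ):
  100011011011
^ 000001100001
--------------
  100010111010

Answer: 100010111010 (2234)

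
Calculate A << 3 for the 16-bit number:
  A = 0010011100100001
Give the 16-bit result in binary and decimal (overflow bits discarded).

Shift left by 3: drop the top 3 bit(s), append 3 zero(s) on the right.
  0010011100100001  ->  discard [001], keep [0011100100001], append 000
= 0011100100001000

Answer: 0011100100001000 (14600)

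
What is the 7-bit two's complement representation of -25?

1. Binary of +25:  0011001
2. Invert bits:     1100110
3. Add 1:           1100111

Answer: 1100111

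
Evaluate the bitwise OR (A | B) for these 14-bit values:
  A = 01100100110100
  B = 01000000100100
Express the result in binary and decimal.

Apply | to each column (1 where either bit is 1):
  01100100110100
| 01000000100100
----------------
  01100100110100

Answer: 01100100110100 (6452)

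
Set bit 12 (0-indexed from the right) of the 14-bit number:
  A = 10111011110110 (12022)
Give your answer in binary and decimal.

Mask = 1 << 12 = 01000000000000
Bit 12 of A is 0, so OR-ing with the mask flips it to 1.
  10111011110110
| 01000000000000
----------------
  11111011110110

Answer: 11111011110110 (16118)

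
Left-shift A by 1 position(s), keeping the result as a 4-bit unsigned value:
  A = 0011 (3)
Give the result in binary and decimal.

Shift left by 1: drop the top 1 bit(s), append 1 zero(s) on the right.
  0011  ->  discard [0], keep [011], append 0
= 0110

Answer: 0110 (6)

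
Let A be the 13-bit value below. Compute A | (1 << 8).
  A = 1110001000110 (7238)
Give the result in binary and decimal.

Mask = 1 << 8 = 0000100000000
Bit 8 of A is 0, so OR-ing with the mask flips it to 1.
  1110001000110
| 0000100000000
---------------
  1110101000110

Answer: 1110101000110 (7494)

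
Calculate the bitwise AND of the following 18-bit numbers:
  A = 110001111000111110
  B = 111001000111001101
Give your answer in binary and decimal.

Apply & to each column (1 only where both bits are 1):
  110001111000111110
& 111001000111001101
--------------------
  110001000000001100

Answer: 110001000000001100 (200716)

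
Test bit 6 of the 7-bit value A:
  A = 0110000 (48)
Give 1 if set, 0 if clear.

Bit 6 is the 7th from the right.
  0110000
  ^
That bit is 0.

Answer: 0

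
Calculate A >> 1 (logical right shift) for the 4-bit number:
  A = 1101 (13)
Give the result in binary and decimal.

Logical shift right by 1: drop the bottom 1 bit(s), prepend 1 zero(s) on the left.
  1101  ->  keep [110], discard [1], prepend 0
= 0110

Answer: 0110 (6)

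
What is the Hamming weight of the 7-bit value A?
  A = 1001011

1001011
1-bits at positions (from bit 0 = LSB): 0, 1, 3, 6
Count = 4

Answer: 4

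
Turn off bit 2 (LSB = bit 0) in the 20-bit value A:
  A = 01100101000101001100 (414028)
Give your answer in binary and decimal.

Mask = ~(1 << 2) = 11111111111111111011
Bit 2 of A is 1, so AND-ing with the mask clears it to 0.
  01100101000101001100
& 11111111111111111011
----------------------
  01100101000101001000

Answer: 01100101000101001000 (414024)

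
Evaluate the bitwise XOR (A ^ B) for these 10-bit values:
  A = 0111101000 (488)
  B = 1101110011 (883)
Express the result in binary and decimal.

Apply ^ to each column (1 where bits differ):
  0111101000
^ 1101110011
------------
  1010011011

Answer: 1010011011 (667)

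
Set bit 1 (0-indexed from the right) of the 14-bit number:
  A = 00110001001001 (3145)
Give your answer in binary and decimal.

Mask = 1 << 1 = 00000000000010
Bit 1 of A is 0, so OR-ing with the mask flips it to 1.
  00110001001001
| 00000000000010
----------------
  00110001001011

Answer: 00110001001011 (3147)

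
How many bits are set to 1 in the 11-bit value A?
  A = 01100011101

01100011101
1-bits at positions (from bit 0 = LSB): 0, 2, 3, 4, 8, 9
Count = 6

Answer: 6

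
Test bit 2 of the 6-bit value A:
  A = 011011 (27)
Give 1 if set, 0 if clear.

Bit 2 is the 3rd from the right.
  011011
     ^
That bit is 0.

Answer: 0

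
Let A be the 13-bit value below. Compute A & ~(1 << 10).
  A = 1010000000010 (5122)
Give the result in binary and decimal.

Mask = ~(1 << 10) = 1101111111111
Bit 10 of A is 1, so AND-ing with the mask clears it to 0.
  1010000000010
& 1101111111111
---------------
  1000000000010

Answer: 1000000000010 (4098)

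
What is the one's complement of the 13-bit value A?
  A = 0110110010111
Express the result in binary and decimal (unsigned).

Flip each bit (0->1, 1->0):
  0110110010111
  1001001101000

Answer: 1001001101000 (4712)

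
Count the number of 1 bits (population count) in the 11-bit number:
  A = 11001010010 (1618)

11001010010
1-bits at positions (from bit 0 = LSB): 1, 4, 6, 9, 10
Count = 5

Answer: 5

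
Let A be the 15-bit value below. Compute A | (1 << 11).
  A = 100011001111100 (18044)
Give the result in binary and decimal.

Mask = 1 << 11 = 000100000000000
Bit 11 of A is 0, so OR-ing with the mask flips it to 1.
  100011001111100
| 000100000000000
-----------------
  100111001111100

Answer: 100111001111100 (20092)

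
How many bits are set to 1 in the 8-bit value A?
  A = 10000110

10000110
1-bits at positions (from bit 0 = LSB): 1, 2, 7
Count = 3

Answer: 3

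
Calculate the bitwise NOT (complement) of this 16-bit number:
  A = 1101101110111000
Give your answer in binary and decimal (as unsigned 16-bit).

Flip each bit (0->1, 1->0):
  1101101110111000
  0010010001000111

Answer: 0010010001000111 (9287)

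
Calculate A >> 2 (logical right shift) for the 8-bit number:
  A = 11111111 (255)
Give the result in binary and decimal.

Logical shift right by 2: drop the bottom 2 bit(s), prepend 2 zero(s) on the left.
  11111111  ->  keep [111111], discard [11], prepend 00
= 00111111

Answer: 00111111 (63)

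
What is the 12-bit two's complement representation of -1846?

1. Binary of +1846:  011100110110
2. Invert bits:     100011001001
3. Add 1:           100011001010

Answer: 100011001010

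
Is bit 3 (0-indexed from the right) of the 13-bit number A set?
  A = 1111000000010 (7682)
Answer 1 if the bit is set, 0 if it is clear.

Bit 3 is the 4th from the right.
  1111000000010
           ^
That bit is 0.

Answer: 0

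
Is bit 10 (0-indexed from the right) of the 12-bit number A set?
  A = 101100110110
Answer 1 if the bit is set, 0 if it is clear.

Bit 10 is the 11th from the right.
  101100110110
   ^
That bit is 0.

Answer: 0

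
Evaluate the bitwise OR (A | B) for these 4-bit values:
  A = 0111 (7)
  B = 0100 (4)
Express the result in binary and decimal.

Apply | to each column (1 where either bit is 1):
  0111
| 0100
------
  0111

Answer: 0111 (7)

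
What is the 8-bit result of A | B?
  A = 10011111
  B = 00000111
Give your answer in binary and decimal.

Apply | to each column (1 where either bit is 1):
  10011111
| 00000111
----------
  10011111

Answer: 10011111 (159)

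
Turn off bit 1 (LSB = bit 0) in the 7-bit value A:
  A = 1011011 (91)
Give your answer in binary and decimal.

Mask = ~(1 << 1) = 1111101
Bit 1 of A is 1, so AND-ing with the mask clears it to 0.
  1011011
& 1111101
---------
  1011001

Answer: 1011001 (89)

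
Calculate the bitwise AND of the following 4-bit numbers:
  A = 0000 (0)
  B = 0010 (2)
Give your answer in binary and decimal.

Apply & to each column (1 only where both bits are 1):
  0000
& 0010
------
  0000

Answer: 0000 (0)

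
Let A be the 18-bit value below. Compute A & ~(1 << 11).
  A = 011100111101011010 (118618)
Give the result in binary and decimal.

Mask = ~(1 << 11) = 111111011111111111
Bit 11 of A is 1, so AND-ing with the mask clears it to 0.
  011100111101011010
& 111111011111111111
--------------------
  011100011101011010

Answer: 011100011101011010 (116570)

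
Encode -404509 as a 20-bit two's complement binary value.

1. Binary of +404509:  01100010110000011101
2. Invert bits:     10011101001111100010
3. Add 1:           10011101001111100011

Answer: 10011101001111100011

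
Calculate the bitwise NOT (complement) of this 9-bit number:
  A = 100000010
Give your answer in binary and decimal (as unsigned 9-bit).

Flip each bit (0->1, 1->0):
  100000010
  011111101

Answer: 011111101 (253)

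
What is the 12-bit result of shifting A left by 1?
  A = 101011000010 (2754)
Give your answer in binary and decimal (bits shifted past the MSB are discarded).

Shift left by 1: drop the top 1 bit(s), append 1 zero(s) on the right.
  101011000010  ->  discard [1], keep [01011000010], append 0
= 010110000100

Answer: 010110000100 (1412)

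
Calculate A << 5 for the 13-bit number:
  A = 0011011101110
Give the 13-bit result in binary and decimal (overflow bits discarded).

Shift left by 5: drop the top 5 bit(s), append 5 zero(s) on the right.
  0011011101110  ->  discard [00110], keep [11101110], append 00000
= 1110111000000

Answer: 1110111000000 (7616)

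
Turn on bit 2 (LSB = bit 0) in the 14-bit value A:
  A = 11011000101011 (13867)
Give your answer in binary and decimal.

Mask = 1 << 2 = 00000000000100
Bit 2 of A is 0, so OR-ing with the mask flips it to 1.
  11011000101011
| 00000000000100
----------------
  11011000101111

Answer: 11011000101111 (13871)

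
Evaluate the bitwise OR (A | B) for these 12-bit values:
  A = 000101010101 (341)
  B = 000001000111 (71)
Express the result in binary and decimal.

Apply | to each column (1 where either bit is 1):
  000101010101
| 000001000111
--------------
  000101010111

Answer: 000101010111 (343)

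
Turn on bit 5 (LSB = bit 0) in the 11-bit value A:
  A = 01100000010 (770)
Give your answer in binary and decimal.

Mask = 1 << 5 = 00000100000
Bit 5 of A is 0, so OR-ing with the mask flips it to 1.
  01100000010
| 00000100000
-------------
  01100100010

Answer: 01100100010 (802)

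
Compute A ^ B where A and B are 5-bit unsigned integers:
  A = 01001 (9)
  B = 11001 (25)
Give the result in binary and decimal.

Apply ^ to each column (1 where bits differ):
  01001
^ 11001
-------
  10000

Answer: 10000 (16)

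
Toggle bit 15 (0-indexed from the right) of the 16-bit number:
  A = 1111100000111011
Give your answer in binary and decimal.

Mask = 1 << 15 = 1000000000000000
Bit 15 of A is 1; XOR with the mask flips it to 0.
  1111100000111011
^ 1000000000000000
------------------
  0111100000111011

Answer: 0111100000111011 (30779)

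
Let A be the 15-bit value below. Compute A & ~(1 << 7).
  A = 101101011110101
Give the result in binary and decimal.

Mask = ~(1 << 7) = 111111101111111
Bit 7 of A is 1, so AND-ing with the mask clears it to 0.
  101101011110101
& 111111101111111
-----------------
  101101001110101

Answer: 101101001110101 (23157)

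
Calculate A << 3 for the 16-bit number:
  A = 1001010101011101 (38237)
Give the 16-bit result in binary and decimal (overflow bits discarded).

Shift left by 3: drop the top 3 bit(s), append 3 zero(s) on the right.
  1001010101011101  ->  discard [100], keep [1010101011101], append 000
= 1010101011101000

Answer: 1010101011101000 (43752)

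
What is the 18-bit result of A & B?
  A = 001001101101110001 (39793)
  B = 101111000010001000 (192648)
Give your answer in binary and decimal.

Apply & to each column (1 only where both bits are 1):
  001001101101110001
& 101111000010001000
--------------------
  001001000000000000

Answer: 001001000000000000 (36864)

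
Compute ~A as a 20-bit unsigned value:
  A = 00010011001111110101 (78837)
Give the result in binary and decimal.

Flip each bit (0->1, 1->0):
  00010011001111110101
  11101100110000001010

Answer: 11101100110000001010 (969738)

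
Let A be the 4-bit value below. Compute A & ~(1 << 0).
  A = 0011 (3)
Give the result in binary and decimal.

Mask = ~(1 << 0) = 1110
Bit 0 of A is 1, so AND-ing with the mask clears it to 0.
  0011
& 1110
------
  0010

Answer: 0010 (2)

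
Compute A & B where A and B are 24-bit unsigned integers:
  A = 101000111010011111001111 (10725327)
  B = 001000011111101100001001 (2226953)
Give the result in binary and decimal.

Apply & to each column (1 only where both bits are 1):
  101000111010011111001111
& 001000011111101100001001
--------------------------
  001000011010001100001001

Answer: 001000011010001100001001 (2204425)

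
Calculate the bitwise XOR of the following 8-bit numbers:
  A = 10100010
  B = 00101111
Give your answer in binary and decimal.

Apply ^ to each column (1 where bits differ):
  10100010
^ 00101111
----------
  10001101

Answer: 10001101 (141)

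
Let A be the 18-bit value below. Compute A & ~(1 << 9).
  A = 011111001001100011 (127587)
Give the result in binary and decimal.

Mask = ~(1 << 9) = 111111110111111111
Bit 9 of A is 1, so AND-ing with the mask clears it to 0.
  011111001001100011
& 111111110111111111
--------------------
  011111000001100011

Answer: 011111000001100011 (127075)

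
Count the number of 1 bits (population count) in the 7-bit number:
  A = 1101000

1101000
1-bits at positions (from bit 0 = LSB): 3, 5, 6
Count = 3

Answer: 3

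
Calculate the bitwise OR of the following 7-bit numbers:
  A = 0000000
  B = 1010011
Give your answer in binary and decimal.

Apply | to each column (1 where either bit is 1):
  0000000
| 1010011
---------
  1010011

Answer: 1010011 (83)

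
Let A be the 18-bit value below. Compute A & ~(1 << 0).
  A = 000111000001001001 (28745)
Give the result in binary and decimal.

Mask = ~(1 << 0) = 111111111111111110
Bit 0 of A is 1, so AND-ing with the mask clears it to 0.
  000111000001001001
& 111111111111111110
--------------------
  000111000001001000

Answer: 000111000001001000 (28744)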